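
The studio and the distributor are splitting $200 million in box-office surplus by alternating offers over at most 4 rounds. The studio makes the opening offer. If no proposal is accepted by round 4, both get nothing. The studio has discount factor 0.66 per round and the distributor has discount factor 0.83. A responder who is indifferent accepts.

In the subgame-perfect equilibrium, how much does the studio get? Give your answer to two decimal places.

By backward induction:
Round 4 (the distributor proposes): the studio will accept anything ≥ 0, so the distributor offers 0 and keeps 200.
Round 3 (the studio proposes): the distributor can get 200 next round, worth 0.83 × 200 = 166 now, so the studio offers 166, keeping 34.
Round 2 (the distributor proposes): the studio can get 34 next round, worth 0.66 × 34 = 22.44 now. The distributor offers 22.44 and keeps 200 − 22.44 = 177.56.
Round 1 (the studio proposes): the distributor can get 177.56 next round, worth 0.83 × 177.56 = 147.3748 now, so the studio offers 147.3748, keeping 52.6252.

52.63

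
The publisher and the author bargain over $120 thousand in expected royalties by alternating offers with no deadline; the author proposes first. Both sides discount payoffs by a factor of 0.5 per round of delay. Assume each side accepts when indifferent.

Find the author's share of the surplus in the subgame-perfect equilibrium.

When the author proposes, the publisher accepts any offer worth at least 0.5 times what the publisher would get by proposing next round; and vice versa.
This gives x = 120 − 0.5y and y = 120 − 0.5x, where x and y are each side's share when it proposes.
Hence (1 − 0.5·0.5)x = 120(1 − 0.5), i.e. 0.75·x = 60.
x = 80; the publisher's share is 120 − x = 40.

80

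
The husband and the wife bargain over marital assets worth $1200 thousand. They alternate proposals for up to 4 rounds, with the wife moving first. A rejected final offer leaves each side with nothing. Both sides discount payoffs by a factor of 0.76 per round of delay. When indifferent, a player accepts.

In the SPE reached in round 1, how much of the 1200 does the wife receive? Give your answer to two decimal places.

454.35

Round 4 (the husband proposes): rejection yields 0 for the wife; the husband offers 0 and keeps 1200.
Round 3 (the wife proposes): the husband can get 1200 next round, worth 0.76 × 1200 = 912 now. The wife offers 912 and keeps 1200 − 912 = 288.
Round 2 (the husband proposes): the wife can get 288 next round, worth 0.76 × 288 = 218.88 now, so the husband offers 218.88, keeping 981.12.
Round 1 (the wife proposes): the husband can get 981.12 next round, worth 0.76 × 981.12 = 745.6512 now; the wife offers that and keeps 454.3488.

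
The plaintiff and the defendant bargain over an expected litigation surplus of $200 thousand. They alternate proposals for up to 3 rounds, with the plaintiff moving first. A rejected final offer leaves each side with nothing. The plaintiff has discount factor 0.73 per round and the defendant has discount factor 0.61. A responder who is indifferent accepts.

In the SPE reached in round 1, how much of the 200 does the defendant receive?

32.94

Round 3 (the plaintiff proposes): rejection yields 0 for the defendant; the plaintiff offers 0 and keeps 200.
Round 2 (the defendant proposes): the plaintiff can get 200 next round, worth 0.73 × 200 = 146 now; the defendant offers that and keeps 54.
Round 1 (the plaintiff proposes): the defendant can get 54 next round, worth 0.61 × 54 = 32.94 now. The plaintiff offers 32.94 and keeps 200 − 32.94 = 167.06.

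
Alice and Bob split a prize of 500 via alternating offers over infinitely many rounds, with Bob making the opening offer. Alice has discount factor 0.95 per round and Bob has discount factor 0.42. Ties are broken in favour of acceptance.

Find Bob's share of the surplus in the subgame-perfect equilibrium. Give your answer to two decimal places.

41.60

Let x be Bob's share when Bob proposes and y be Alice's share when Alice proposes.
Alice accepts iff offered ≥ 0.95·y, so x = 500 − 0.95y. Symmetrically y = 500 − 0.42x.
Substituting: x = 500 − 0.95(500 − 0.42x), giving x(1 − 0.42·0.95) = 500(1 − 0.95).
So x = 500 × 0.05 / 0.601 ≈ 41.5973, and Alice receives 500 − x ≈ 458.4027.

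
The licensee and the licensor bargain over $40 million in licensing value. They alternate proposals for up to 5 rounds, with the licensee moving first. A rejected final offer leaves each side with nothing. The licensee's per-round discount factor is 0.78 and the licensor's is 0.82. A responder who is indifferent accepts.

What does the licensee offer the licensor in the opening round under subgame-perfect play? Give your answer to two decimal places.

11.83

By backward induction:
Round 5 (the licensee proposes): rejection yields 0 for the licensor; the licensee offers 0 and keeps 40.
Round 4 (the licensor proposes): the licensee can get 40 next round, worth 0.78 × 40 = 31.2 now, so the licensor offers 31.2, keeping 8.8.
Round 3 (the licensee proposes): the licensor can get 8.8 next round, worth 0.82 × 8.8 = 7.216 now; the licensee offers that and keeps 32.784.
Round 2 (the licensor proposes): the licensee can get 32.784 next round, worth 0.78 × 32.784 = 25.57152 now. The licensor offers 25.57152 and keeps 40 − 25.57152 = 14.42848.
Round 1 (the licensee proposes): the licensor can get 14.42848 next round, worth 0.82 × 14.42848 = 11.8313536 now, so the licensee offers 11.8313536, keeping 28.1686464.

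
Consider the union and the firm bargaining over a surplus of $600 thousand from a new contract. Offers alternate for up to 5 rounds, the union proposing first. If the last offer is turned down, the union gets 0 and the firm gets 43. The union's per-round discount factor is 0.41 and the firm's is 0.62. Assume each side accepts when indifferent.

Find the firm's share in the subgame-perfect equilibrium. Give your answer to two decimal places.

Round 5 (the union proposes): the firm gets 43 if talks fail, so the union offers 43 and keeps 557.
Round 4 (the firm proposes): the union can get 557 next round, worth 0.41 × 557 = 228.37 now, so the firm offers 228.37, keeping 371.63.
Round 3 (the union proposes): the firm can get 371.63 next round, worth 0.62 × 371.63 = 230.4106 now. The union offers 230.4106 and keeps 600 − 230.4106 = 369.5894.
Round 2 (the firm proposes): the union can get 369.5894 next round, worth 0.41 × 369.5894 = 151.531654 now; the firm offers that and keeps 448.468346.
Round 1 (the union proposes): the firm can get 448.468346 next round, worth 0.62 × 448.468346 = 278.05037452 now, so the union offers 278.05037452, keeping 321.94962548.

278.05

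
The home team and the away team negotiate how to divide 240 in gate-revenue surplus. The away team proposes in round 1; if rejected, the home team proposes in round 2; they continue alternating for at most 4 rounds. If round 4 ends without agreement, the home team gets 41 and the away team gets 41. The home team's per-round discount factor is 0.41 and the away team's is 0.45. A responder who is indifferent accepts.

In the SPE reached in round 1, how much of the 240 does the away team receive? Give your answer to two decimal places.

170.83

Round 4 (the home team proposes): the away team gets 41 if talks fail, so the home team offers 41 and keeps 199.
Round 3 (the away team proposes): the home team can get 199 next round, worth 0.41 × 199 = 81.59 now. The away team offers 81.59 and keeps 240 − 81.59 = 158.41.
Round 2 (the home team proposes): the away team can get 158.41 next round, worth 0.45 × 158.41 = 71.2845 now, so the home team offers 71.2845, keeping 168.7155.
Round 1 (the away team proposes): the home team can get 168.7155 next round, worth 0.41 × 168.7155 = 69.173355 now. The away team offers 69.173355 and keeps 240 − 69.173355 = 170.826645.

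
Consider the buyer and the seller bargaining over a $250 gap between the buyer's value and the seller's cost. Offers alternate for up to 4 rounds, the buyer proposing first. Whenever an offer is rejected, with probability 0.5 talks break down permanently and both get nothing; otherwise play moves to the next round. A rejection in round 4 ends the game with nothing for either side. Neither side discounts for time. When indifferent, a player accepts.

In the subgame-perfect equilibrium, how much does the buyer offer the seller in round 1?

93.75

Round 4 (the seller proposes): rejection yields 0 for the buyer; the seller offers 0 and keeps 250.
Round 3 (the buyer proposes): rejecting gives the seller an expected 0.5 × 250 = 125, so the buyer offers 125, keeping 125.
Round 2 (the seller proposes): rejecting gives the buyer an expected 0.5 × 125 = 62.5; the seller offers that and keeps 187.5.
Round 1 (the buyer proposes): rejecting gives the seller an expected 0.5 × 187.5 = 93.75; the buyer offers that and keeps 156.25.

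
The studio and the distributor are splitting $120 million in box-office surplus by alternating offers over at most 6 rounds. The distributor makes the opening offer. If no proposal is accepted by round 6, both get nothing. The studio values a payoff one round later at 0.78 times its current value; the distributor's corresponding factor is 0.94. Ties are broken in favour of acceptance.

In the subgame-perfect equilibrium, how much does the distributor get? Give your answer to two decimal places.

59.95

Round 6 (the studio proposes): the distributor will accept anything ≥ 0, so the studio offers 0 and keeps 120.
Round 5 (the distributor proposes): the studio can get 120 next round, worth 0.78 × 120 = 93.6 now. The distributor offers 93.6 and keeps 120 − 93.6 = 26.4.
Round 4 (the studio proposes): the distributor can get 26.4 next round, worth 0.94 × 26.4 = 24.816 now. The studio offers 24.816 and keeps 120 − 24.816 = 95.184.
Round 3 (the distributor proposes): the studio can get 95.184 next round, worth 0.78 × 95.184 = 74.24352 now; the distributor offers that and keeps 45.75648.
Round 2 (the studio proposes): the distributor can get 45.75648 next round, worth 0.94 × 45.75648 = 43.0110912 now; the studio offers that and keeps 76.9889088.
Round 1 (the distributor proposes): the studio can get 76.9889088 next round, worth 0.78 × 76.9889088 = 60.051348864 now; the distributor offers that and keeps 59.948651136.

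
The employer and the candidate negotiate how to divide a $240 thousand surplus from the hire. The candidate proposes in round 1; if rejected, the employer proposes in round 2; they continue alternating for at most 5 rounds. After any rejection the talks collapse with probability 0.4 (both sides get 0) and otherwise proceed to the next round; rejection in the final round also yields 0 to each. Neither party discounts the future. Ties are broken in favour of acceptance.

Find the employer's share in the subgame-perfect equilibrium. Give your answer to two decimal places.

Round 5 (the candidate proposes): rejection yields 0 for the employer; the candidate offers 0 and keeps 240.
Round 4 (the employer proposes): rejecting gives the candidate an expected 0.6 × 240 = 144; the employer offers that and keeps 96.
Round 3 (the candidate proposes): rejecting gives the employer an expected 0.6 × 96 = 57.6; the candidate offers that and keeps 182.4.
Round 2 (the employer proposes): rejecting gives the candidate an expected 0.6 × 182.4 = 109.44; the employer offers that and keeps 130.56.
Round 1 (the candidate proposes): rejecting gives the employer an expected 0.6 × 130.56 = 78.336; the candidate offers that and keeps 161.664.

78.34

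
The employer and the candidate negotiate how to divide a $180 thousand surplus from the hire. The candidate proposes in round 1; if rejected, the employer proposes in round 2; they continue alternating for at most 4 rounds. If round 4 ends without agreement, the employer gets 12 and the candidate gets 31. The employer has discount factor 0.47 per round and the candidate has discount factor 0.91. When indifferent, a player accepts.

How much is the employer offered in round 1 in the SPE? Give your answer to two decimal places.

37.57

Work backward from the last round.
Round 4 (the employer proposes): the candidate gets 31 if talks fail, so the employer offers 31 and keeps 149.
Round 3 (the candidate proposes): the employer can get 149 next round, worth 0.47 × 149 = 70.03 now; the candidate offers that and keeps 109.97.
Round 2 (the employer proposes): the candidate can get 109.97 next round, worth 0.91 × 109.97 = 100.0727 now. The employer offers 100.0727 and keeps 180 − 100.0727 = 79.9273.
Round 1 (the candidate proposes): the employer can get 79.9273 next round, worth 0.47 × 79.9273 = 37.565831 now; the candidate offers that and keeps 142.434169.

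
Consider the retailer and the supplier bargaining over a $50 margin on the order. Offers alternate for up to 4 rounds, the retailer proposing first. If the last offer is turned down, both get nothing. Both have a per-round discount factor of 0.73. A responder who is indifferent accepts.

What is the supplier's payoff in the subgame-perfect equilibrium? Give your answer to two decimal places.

29.31

Round 4 (the supplier proposes): rejection yields 0 for the retailer; the supplier offers 0 and keeps 50.
Round 3 (the retailer proposes): the supplier can get 50 next round, worth 0.73 × 50 = 36.5 now, so the retailer offers 36.5, keeping 13.5.
Round 2 (the supplier proposes): the retailer can get 13.5 next round, worth 0.73 × 13.5 = 9.855 now. The supplier offers 9.855 and keeps 50 − 9.855 = 40.145.
Round 1 (the retailer proposes): the supplier can get 40.145 next round, worth 0.73 × 40.145 = 29.30585 now; the retailer offers that and keeps 20.69415.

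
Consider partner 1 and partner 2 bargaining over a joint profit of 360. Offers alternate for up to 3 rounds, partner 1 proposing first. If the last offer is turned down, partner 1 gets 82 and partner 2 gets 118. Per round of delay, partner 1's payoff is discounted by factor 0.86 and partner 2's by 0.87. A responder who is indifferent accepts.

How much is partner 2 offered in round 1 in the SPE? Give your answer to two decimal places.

Solve by backward induction from round 3.
Round 3 (partner 1 proposes): partner 2 gets 118 if talks fail, so partner 1 offers 118 and keeps 242.
Round 2 (partner 2 proposes): partner 1 can get 242 next round, worth 0.86 × 242 = 208.12 now; partner 2 offers that and keeps 151.88.
Round 1 (partner 1 proposes): partner 2 can get 151.88 next round, worth 0.87 × 151.88 = 132.1356 now. Partner 1 offers 132.1356 and keeps 360 − 132.1356 = 227.8644.

132.14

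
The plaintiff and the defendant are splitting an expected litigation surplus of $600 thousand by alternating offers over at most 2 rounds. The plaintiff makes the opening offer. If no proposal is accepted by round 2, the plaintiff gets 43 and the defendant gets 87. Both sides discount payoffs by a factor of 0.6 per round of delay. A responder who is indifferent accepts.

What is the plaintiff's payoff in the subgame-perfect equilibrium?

Round 2 (the defendant proposes): the plaintiff gets 43 if talks fail, so the defendant offers 43 and keeps 557.
Round 1 (the plaintiff proposes): the defendant can get 557 next round, worth 0.6 × 557 = 334.2 now, so the plaintiff offers 334.2, keeping 265.8.

265.8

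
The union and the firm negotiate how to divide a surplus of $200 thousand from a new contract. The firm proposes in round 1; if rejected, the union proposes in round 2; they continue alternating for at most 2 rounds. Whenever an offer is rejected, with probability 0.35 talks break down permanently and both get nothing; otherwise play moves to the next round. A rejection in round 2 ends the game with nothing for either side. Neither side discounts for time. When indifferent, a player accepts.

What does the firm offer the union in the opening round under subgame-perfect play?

130

By backward induction:
Round 2 (the union proposes): rejection yields 0 for the firm; the union offers 0 and keeps 200.
Round 1 (the firm proposes): rejecting gives the union an expected 0.65 × 200 = 130. The firm offers 130 and keeps 200 − 130 = 70.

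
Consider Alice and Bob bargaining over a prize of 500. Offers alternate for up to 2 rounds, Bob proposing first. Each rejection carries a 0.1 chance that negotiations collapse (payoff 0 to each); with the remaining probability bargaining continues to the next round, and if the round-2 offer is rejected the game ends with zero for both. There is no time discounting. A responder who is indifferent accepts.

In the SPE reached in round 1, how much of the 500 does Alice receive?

450

By backward induction:
Round 2 (Alice proposes): Bob will accept anything ≥ 0, so Alice offers 0 and keeps 500.
Round 1 (Bob proposes): rejecting gives Alice an expected 0.9 × 500 = 450; Bob offers that and keeps 50.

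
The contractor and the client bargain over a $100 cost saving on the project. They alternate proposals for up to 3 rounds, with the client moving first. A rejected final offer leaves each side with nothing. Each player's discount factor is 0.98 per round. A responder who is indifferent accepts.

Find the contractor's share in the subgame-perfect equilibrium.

1.96

Solve by backward induction from round 3.
Round 3 (the client proposes): the contractor will accept anything ≥ 0, so the client offers 0 and keeps 100.
Round 2 (the contractor proposes): the client can get 100 next round, worth 0.98 × 100 = 98 now; the contractor offers that and keeps 2.
Round 1 (the client proposes): the contractor can get 2 next round, worth 0.98 × 2 = 1.96 now. The client offers 1.96 and keeps 100 − 1.96 = 98.04.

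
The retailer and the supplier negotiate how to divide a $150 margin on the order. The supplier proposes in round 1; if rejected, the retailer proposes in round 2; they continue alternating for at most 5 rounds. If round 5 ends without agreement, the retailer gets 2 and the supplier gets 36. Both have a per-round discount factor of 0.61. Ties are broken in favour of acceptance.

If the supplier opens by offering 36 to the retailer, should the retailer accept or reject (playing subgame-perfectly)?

Round 5 (the supplier proposes): the retailer gets 2 if talks fail, so the supplier offers 2 and keeps 148.
Round 4 (the retailer proposes): the supplier can get 148 next round, worth 0.61 × 148 = 90.28 now, so the retailer offers 90.28, keeping 59.72.
Round 3 (the supplier proposes): the retailer can get 59.72 next round, worth 0.61 × 59.72 = 36.4292 now, so the supplier offers 36.4292, keeping 113.5708.
Round 2 (the retailer proposes): the supplier can get 113.5708 next round, worth 0.61 × 113.5708 = 69.278188 now, so the retailer offers 69.278188, keeping 80.721812.
So by rejecting in round 1, the retailer gets 80.721812 next round, worth 0.61 × 80.721812 = 49.24030532 now.
Offer 36 < 49.24030532, so the retailer rejects.

Reject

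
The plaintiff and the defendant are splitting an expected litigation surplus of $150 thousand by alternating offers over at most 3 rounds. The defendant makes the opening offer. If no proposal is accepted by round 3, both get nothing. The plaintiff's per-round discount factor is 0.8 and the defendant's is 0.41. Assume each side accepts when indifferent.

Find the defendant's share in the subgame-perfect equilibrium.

79.2

Round 3 (the defendant proposes): rejection yields 0 for the plaintiff; the defendant offers 0 and keeps 150.
Round 2 (the plaintiff proposes): the defendant can get 150 next round, worth 0.41 × 150 = 61.5 now; the plaintiff offers that and keeps 88.5.
Round 1 (the defendant proposes): the plaintiff can get 88.5 next round, worth 0.8 × 88.5 = 70.8 now, so the defendant offers 70.8, keeping 79.2.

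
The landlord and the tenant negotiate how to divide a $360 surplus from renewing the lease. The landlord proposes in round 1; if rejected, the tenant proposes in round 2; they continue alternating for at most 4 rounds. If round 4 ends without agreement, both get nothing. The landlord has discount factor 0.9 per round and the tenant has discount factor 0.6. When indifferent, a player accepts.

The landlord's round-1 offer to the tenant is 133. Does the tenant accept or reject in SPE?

Round 4 (the tenant proposes): the landlord will accept anything ≥ 0, so the tenant offers 0 and keeps 360.
Round 3 (the landlord proposes): the tenant can get 360 next round, worth 0.6 × 360 = 216 now, so the landlord offers 216, keeping 144.
Round 2 (the tenant proposes): the landlord can get 144 next round, worth 0.9 × 144 = 129.6 now; the tenant offers that and keeps 230.4.
So by rejecting in round 1, the tenant gets 230.4 next round, worth 0.6 × 230.4 = 138.24 now.
Offer 133 < 138.24, so the tenant rejects.

Reject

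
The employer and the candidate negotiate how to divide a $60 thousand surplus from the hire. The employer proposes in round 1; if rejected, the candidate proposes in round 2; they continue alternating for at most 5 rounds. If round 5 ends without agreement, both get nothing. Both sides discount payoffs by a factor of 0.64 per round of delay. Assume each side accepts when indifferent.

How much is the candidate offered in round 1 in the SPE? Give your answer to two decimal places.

19.49

By backward induction:
Round 5 (the employer proposes): rejection yields 0 for the candidate; the employer offers 0 and keeps 60.
Round 4 (the candidate proposes): the employer can get 60 next round, worth 0.64 × 60 = 38.4 now, so the candidate offers 38.4, keeping 21.6.
Round 3 (the employer proposes): the candidate can get 21.6 next round, worth 0.64 × 21.6 = 13.824 now. The employer offers 13.824 and keeps 60 − 13.824 = 46.176.
Round 2 (the candidate proposes): the employer can get 46.176 next round, worth 0.64 × 46.176 = 29.55264 now. The candidate offers 29.55264 and keeps 60 − 29.55264 = 30.44736.
Round 1 (the employer proposes): the candidate can get 30.44736 next round, worth 0.64 × 30.44736 = 19.4863104 now, so the employer offers 19.4863104, keeping 40.5136896.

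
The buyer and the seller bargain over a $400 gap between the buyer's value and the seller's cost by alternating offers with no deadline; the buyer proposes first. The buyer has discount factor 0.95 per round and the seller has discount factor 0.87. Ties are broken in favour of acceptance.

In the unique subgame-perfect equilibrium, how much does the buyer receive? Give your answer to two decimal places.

299.71

When the buyer proposes, the seller accepts any offer worth at least 0.87 times what the seller would get by proposing next round; and vice versa.
This gives x = 400 − 0.87y and y = 400 − 0.95x, where x and y are each side's share when it proposes.
Hence (1 − 0.87·0.95)x = 400(1 − 0.87), i.e. 0.1735·x = 52.
x ≈ 299.7118; the seller's share is 400 − x ≈ 100.2882.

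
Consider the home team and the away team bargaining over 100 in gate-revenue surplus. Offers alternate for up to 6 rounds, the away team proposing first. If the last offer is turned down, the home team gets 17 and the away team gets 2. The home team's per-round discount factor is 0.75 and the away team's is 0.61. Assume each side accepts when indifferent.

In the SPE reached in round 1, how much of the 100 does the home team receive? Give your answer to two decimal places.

Solve by backward induction from round 6.
Round 6 (the home team proposes): the away team gets 2 if talks fail, so the home team offers 2 and keeps 98.
Round 5 (the away team proposes): the home team can get 98 next round, worth 0.75 × 98 = 73.5 now. The away team offers 73.5 and keeps 100 − 73.5 = 26.5.
Round 4 (the home team proposes): the away team can get 26.5 next round, worth 0.61 × 26.5 = 16.165 now; the home team offers that and keeps 83.835.
Round 3 (the away team proposes): the home team can get 83.835 next round, worth 0.75 × 83.835 = 62.87625 now, so the away team offers 62.87625, keeping 37.12375.
Round 2 (the home team proposes): the away team can get 37.12375 next round, worth 0.61 × 37.12375 = 22.6454875 now. The home team offers 22.6454875 and keeps 100 − 22.6454875 = 77.3545125.
Round 1 (the away team proposes): the home team can get 77.3545125 next round, worth 0.75 × 77.3545125 = 58.015884375 now, so the away team offers 58.015884375, keeping 41.984115625.

58.02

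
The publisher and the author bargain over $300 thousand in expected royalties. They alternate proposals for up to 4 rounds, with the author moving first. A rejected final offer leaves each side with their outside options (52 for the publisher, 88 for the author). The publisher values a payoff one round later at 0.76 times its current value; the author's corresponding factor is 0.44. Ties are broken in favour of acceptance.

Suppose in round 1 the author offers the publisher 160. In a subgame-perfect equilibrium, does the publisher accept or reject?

Reject

Round 4 (the publisher proposes): the author gets 88 if talks fail, so the publisher offers 88 and keeps 212.
Round 3 (the author proposes): the publisher can get 212 next round, worth 0.76 × 212 = 161.12 now; the author offers that and keeps 138.88.
Round 2 (the publisher proposes): the author can get 138.88 next round, worth 0.44 × 138.88 = 61.1072 now; the publisher offers that and keeps 238.8928.
So by rejecting in round 1, the publisher gets 238.8928 next round, worth 0.76 × 238.8928 = 181.558528 now.
Offer 160 < 181.558528, so the publisher rejects.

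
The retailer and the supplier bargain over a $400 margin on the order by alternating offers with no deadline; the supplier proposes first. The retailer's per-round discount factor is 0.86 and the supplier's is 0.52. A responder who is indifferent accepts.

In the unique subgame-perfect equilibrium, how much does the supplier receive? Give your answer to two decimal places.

101.30

Let x be the supplier's share when the supplier proposes and y be the retailer's share when the retailer proposes.
The retailer accepts iff offered ≥ 0.86·y, so x = 400 − 0.86y. Symmetrically y = 400 − 0.52x.
Substituting: x = 400 − 0.86(400 − 0.52x), giving x(1 − 0.52·0.86) = 400(1 − 0.86).
So x = 400 × 0.14 / 0.5528 ≈ 101.3025, and the retailer receives 400 − x ≈ 298.6975.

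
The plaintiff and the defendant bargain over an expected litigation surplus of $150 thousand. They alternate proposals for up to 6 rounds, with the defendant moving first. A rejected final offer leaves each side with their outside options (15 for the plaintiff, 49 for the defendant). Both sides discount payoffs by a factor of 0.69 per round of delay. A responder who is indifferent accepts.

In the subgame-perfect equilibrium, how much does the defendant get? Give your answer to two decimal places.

86.84

Round 6 (the plaintiff proposes): the defendant gets 49 if talks fail, so the plaintiff offers 49 and keeps 101.
Round 5 (the defendant proposes): the plaintiff can get 101 next round, worth 0.69 × 101 = 69.69 now. The defendant offers 69.69 and keeps 150 − 69.69 = 80.31.
Round 4 (the plaintiff proposes): the defendant can get 80.31 next round, worth 0.69 × 80.31 = 55.4139 now. The plaintiff offers 55.4139 and keeps 150 − 55.4139 = 94.5861.
Round 3 (the defendant proposes): the plaintiff can get 94.5861 next round, worth 0.69 × 94.5861 = 65.264409 now; the defendant offers that and keeps 84.735591.
Round 2 (the plaintiff proposes): the defendant can get 84.735591 next round, worth 0.69 × 84.735591 = 58.46755779 now. The plaintiff offers 58.46755779 and keeps 150 − 58.46755779 = 91.53244221.
Round 1 (the defendant proposes): the plaintiff can get 91.53244221 next round, worth 0.69 × 91.53244221 = 63.1573851249 now; the defendant offers that and keeps 86.8426148751.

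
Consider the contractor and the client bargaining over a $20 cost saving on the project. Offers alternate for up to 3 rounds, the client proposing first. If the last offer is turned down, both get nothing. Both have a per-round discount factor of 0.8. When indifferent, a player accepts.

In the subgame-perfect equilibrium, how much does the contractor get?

Round 3 (the client proposes): rejection yields 0 for the contractor; the client offers 0 and keeps 20.
Round 2 (the contractor proposes): the client can get 20 next round, worth 0.8 × 20 = 16 now, so the contractor offers 16, keeping 4.
Round 1 (the client proposes): the contractor can get 4 next round, worth 0.8 × 4 = 3.2 now, so the client offers 3.2, keeping 16.8.

3.2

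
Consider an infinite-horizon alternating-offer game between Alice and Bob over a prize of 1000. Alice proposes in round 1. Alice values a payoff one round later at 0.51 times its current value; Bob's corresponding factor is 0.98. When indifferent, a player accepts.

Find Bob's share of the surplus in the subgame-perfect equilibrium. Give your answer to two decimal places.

Let x be Alice's share when Alice proposes and y be Bob's share when Bob proposes.
Bob accepts iff offered ≥ 0.98·y, so x = 1000 − 0.98y. Symmetrically y = 1000 − 0.51x.
Substituting: x = 1000 − 0.98(1000 − 0.51x), giving x(1 − 0.51·0.98) = 1000(1 − 0.98).
So x = 1000 × 0.02 / 0.5002 ≈ 39.9840, and Bob receives 1000 − x ≈ 960.0160.

960.02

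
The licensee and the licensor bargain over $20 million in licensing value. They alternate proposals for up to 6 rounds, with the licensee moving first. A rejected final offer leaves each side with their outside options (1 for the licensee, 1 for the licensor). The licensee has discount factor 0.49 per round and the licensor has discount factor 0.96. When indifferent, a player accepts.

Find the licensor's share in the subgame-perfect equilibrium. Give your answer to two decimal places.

18.43

Work backward from the last round.
Round 6 (the licensor proposes): the licensee gets 1 if talks fail, so the licensor offers 1 and keeps 19.
Round 5 (the licensee proposes): the licensor can get 19 next round, worth 0.96 × 19 = 18.24 now; the licensee offers that and keeps 1.76.
Round 4 (the licensor proposes): the licensee can get 1.76 next round, worth 0.49 × 1.76 = 0.8624 now; the licensor offers that and keeps 19.1376.
Round 3 (the licensee proposes): the licensor can get 19.1376 next round, worth 0.96 × 19.1376 = 18.372096 now. The licensee offers 18.372096 and keeps 20 − 18.372096 = 1.627904.
Round 2 (the licensor proposes): the licensee can get 1.627904 next round, worth 0.49 × 1.627904 = 0.79767296 now; the licensor offers that and keeps 19.20232704.
Round 1 (the licensee proposes): the licensor can get 19.20232704 next round, worth 0.96 × 19.20232704 = 18.4342339584 now, so the licensee offers 18.4342339584, keeping 1.5657660416.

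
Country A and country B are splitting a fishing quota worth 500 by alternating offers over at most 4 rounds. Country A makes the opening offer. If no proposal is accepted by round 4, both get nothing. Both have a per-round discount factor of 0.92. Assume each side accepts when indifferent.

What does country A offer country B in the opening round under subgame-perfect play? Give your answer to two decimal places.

By backward induction:
Round 4 (country B proposes): rejection yields 0 for country A; country B offers 0 and keeps 500.
Round 3 (country A proposes): country B can get 500 next round, worth 0.92 × 500 = 460 now; country A offers that and keeps 40.
Round 2 (country B proposes): country A can get 40 next round, worth 0.92 × 40 = 36.8 now, so country B offers 36.8, keeping 463.2.
Round 1 (country A proposes): country B can get 463.2 next round, worth 0.92 × 463.2 = 426.144 now; country A offers that and keeps 73.856.

426.14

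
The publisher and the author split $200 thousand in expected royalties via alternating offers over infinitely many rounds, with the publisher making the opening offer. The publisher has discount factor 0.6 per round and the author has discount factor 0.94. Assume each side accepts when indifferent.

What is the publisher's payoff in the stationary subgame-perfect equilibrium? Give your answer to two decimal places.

Let x be the publisher's share when the publisher proposes and y be the author's share when the author proposes.
The author accepts iff offered ≥ 0.94·y, so x = 200 − 0.94y. Symmetrically y = 200 − 0.6x.
Substituting: x = 200 − 0.94(200 − 0.6x), giving x(1 − 0.6·0.94) = 200(1 − 0.94).
So x = 200 × 0.06 / 0.436 ≈ 27.5229, and the author receives 200 − x ≈ 172.4771.

27.52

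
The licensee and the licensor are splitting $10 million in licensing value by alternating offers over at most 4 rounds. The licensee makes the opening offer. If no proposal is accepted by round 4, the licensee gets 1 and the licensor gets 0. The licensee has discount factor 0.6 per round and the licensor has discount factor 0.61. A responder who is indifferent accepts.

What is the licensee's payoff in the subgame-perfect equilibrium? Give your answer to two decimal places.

5.55

Work backward from the last round.
Round 4 (the licensor proposes): the licensee gets 1 if talks fail, so the licensor offers 1 and keeps 9.
Round 3 (the licensee proposes): the licensor can get 9 next round, worth 0.61 × 9 = 5.49 now, so the licensee offers 5.49, keeping 4.51.
Round 2 (the licensor proposes): the licensee can get 4.51 next round, worth 0.6 × 4.51 = 2.706 now, so the licensor offers 2.706, keeping 7.294.
Round 1 (the licensee proposes): the licensor can get 7.294 next round, worth 0.61 × 7.294 = 4.44934 now. The licensee offers 4.44934 and keeps 10 − 4.44934 = 5.55066.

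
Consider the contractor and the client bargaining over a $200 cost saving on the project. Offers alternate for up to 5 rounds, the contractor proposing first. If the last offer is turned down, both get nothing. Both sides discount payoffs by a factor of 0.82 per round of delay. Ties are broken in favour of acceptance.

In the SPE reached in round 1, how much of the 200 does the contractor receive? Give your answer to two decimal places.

Round 5 (the contractor proposes): the client will accept anything ≥ 0, so the contractor offers 0 and keeps 200.
Round 4 (the client proposes): the contractor can get 200 next round, worth 0.82 × 200 = 164 now. The client offers 164 and keeps 200 − 164 = 36.
Round 3 (the contractor proposes): the client can get 36 next round, worth 0.82 × 36 = 29.52 now. The contractor offers 29.52 and keeps 200 − 29.52 = 170.48.
Round 2 (the client proposes): the contractor can get 170.48 next round, worth 0.82 × 170.48 = 139.7936 now. The client offers 139.7936 and keeps 200 − 139.7936 = 60.2064.
Round 1 (the contractor proposes): the client can get 60.2064 next round, worth 0.82 × 60.2064 = 49.369248 now; the contractor offers that and keeps 150.630752.

150.63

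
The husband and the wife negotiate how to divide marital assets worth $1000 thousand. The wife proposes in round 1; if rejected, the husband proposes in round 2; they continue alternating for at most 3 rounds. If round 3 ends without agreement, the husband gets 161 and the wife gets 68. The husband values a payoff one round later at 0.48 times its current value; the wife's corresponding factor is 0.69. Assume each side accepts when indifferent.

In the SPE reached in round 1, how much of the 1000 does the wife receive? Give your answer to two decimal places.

Solve by backward induction from round 3.
Round 3 (the wife proposes): the husband gets 161 if talks fail, so the wife offers 161 and keeps 839.
Round 2 (the husband proposes): the wife can get 839 next round, worth 0.69 × 839 = 578.91 now; the husband offers that and keeps 421.09.
Round 1 (the wife proposes): the husband can get 421.09 next round, worth 0.48 × 421.09 = 202.1232 now, so the wife offers 202.1232, keeping 797.8768.

797.88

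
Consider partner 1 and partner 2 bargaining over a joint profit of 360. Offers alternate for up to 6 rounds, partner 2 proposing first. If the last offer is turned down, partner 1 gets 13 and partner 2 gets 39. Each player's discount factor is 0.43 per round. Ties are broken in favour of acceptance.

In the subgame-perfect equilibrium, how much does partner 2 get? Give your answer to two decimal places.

250.73

Round 6 (partner 1 proposes): partner 2 gets 39 if talks fail, so partner 1 offers 39 and keeps 321.
Round 5 (partner 2 proposes): partner 1 can get 321 next round, worth 0.43 × 321 = 138.03 now, so partner 2 offers 138.03, keeping 221.97.
Round 4 (partner 1 proposes): partner 2 can get 221.97 next round, worth 0.43 × 221.97 = 95.4471 now, so partner 1 offers 95.4471, keeping 264.5529.
Round 3 (partner 2 proposes): partner 1 can get 264.5529 next round, worth 0.43 × 264.5529 = 113.757747 now. Partner 2 offers 113.757747 and keeps 360 − 113.757747 = 246.242253.
Round 2 (partner 1 proposes): partner 2 can get 246.242253 next round, worth 0.43 × 246.242253 = 105.88416879 now; partner 1 offers that and keeps 254.11583121.
Round 1 (partner 2 proposes): partner 1 can get 254.11583121 next round, worth 0.43 × 254.11583121 = 109.2698074203 now, so partner 2 offers 109.2698074203, keeping 250.7301925797.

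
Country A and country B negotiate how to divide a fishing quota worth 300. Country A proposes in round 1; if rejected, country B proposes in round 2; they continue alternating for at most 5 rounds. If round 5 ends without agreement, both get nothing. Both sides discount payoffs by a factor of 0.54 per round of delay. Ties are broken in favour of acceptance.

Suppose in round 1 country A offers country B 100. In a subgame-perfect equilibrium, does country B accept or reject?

Accept

Work out country B's continuation value if the offer is rejected.
Round 5 (country A proposes): country B will accept anything ≥ 0, so country A offers 0 and keeps 300.
Round 4 (country B proposes): country A can get 300 next round, worth 0.54 × 300 = 162 now. Country B offers 162 and keeps 300 − 162 = 138.
Round 3 (country A proposes): country B can get 138 next round, worth 0.54 × 138 = 74.52 now. Country A offers 74.52 and keeps 300 − 74.52 = 225.48.
Round 2 (country B proposes): country A can get 225.48 next round, worth 0.54 × 225.48 = 121.7592 now, so country B offers 121.7592, keeping 178.2408.
So by rejecting in round 1, country B gets 178.2408 next round, worth 0.54 × 178.2408 = 96.250032 now.
Offer 100 ≥ 96.250032, so country B accepts.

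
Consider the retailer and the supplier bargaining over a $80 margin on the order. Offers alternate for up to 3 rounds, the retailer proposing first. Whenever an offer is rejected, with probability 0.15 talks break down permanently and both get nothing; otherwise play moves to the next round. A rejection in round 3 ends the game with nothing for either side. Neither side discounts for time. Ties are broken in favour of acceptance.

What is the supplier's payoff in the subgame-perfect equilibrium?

Round 3 (the retailer proposes): rejection yields 0 for the supplier; the retailer offers 0 and keeps 80.
Round 2 (the supplier proposes): rejecting gives the retailer an expected 0.85 × 80 = 68, so the supplier offers 68, keeping 12.
Round 1 (the retailer proposes): rejecting gives the supplier an expected 0.85 × 12 = 10.2. The retailer offers 10.2 and keeps 80 − 10.2 = 69.8.

10.2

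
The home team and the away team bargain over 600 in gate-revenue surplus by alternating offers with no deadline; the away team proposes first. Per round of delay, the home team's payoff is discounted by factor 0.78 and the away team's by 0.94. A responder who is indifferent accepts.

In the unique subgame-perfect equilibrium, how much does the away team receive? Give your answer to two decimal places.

494.75

Let x be the away team's share when the away team proposes and y be the home team's share when the home team proposes.
The home team accepts iff offered ≥ 0.78·y, so x = 600 − 0.78y. Symmetrically y = 600 − 0.94x.
Substituting: x = 600 − 0.78(600 − 0.94x), giving x(1 − 0.94·0.78) = 600(1 − 0.78).
So x = 600 × 0.22 / 0.2668 ≈ 494.7526, and the home team receives 600 − x ≈ 105.2474.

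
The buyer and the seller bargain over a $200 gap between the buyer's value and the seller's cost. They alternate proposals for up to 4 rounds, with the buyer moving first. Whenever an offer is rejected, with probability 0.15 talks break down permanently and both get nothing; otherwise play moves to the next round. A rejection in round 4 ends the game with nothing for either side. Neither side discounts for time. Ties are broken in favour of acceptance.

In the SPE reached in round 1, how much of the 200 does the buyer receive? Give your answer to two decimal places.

By backward induction:
Round 4 (the seller proposes): rejection yields 0 for the buyer; the seller offers 0 and keeps 200.
Round 3 (the buyer proposes): rejecting gives the seller an expected 0.85 × 200 = 170, so the buyer offers 170, keeping 30.
Round 2 (the seller proposes): rejecting gives the buyer an expected 0.85 × 30 = 25.5. The seller offers 25.5 and keeps 200 − 25.5 = 174.5.
Round 1 (the buyer proposes): rejecting gives the seller an expected 0.85 × 174.5 = 148.325, so the buyer offers 148.325, keeping 51.675.

51.68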